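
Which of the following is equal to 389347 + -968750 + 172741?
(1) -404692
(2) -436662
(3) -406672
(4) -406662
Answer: 4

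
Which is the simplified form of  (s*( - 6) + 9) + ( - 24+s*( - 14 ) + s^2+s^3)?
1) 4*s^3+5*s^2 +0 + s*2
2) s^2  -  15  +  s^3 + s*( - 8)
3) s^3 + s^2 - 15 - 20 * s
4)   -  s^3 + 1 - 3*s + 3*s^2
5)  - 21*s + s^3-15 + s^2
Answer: 3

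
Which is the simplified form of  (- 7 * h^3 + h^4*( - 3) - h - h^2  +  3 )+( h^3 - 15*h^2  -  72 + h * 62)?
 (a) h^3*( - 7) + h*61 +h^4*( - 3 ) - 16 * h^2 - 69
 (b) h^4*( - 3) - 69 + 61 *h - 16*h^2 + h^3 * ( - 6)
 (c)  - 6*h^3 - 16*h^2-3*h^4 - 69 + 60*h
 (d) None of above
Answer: b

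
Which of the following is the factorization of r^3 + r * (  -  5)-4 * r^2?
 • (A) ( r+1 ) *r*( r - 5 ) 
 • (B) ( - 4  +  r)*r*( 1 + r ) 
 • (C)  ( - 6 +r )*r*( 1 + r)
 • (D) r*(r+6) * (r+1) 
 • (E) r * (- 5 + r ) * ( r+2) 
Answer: A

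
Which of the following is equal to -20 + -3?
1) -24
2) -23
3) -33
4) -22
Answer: 2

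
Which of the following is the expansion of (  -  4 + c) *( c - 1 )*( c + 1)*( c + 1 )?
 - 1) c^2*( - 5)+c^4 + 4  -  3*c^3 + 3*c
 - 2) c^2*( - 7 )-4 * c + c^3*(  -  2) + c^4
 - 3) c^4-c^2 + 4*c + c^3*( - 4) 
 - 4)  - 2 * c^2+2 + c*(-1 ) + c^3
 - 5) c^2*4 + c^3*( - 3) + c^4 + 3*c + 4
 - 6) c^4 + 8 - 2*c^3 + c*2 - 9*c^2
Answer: 1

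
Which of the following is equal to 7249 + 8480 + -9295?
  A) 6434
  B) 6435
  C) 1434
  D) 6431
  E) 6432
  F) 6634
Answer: A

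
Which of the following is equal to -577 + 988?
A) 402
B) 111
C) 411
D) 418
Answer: C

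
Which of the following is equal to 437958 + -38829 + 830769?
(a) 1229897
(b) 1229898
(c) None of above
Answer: b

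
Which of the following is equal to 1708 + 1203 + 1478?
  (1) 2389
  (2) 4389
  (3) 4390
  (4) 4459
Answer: 2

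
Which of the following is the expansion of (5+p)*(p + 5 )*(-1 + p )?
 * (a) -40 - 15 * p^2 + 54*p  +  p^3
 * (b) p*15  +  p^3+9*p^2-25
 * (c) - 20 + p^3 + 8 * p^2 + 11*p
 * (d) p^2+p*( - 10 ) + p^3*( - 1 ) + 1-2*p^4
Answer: b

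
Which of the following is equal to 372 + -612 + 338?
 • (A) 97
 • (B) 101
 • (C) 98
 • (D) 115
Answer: C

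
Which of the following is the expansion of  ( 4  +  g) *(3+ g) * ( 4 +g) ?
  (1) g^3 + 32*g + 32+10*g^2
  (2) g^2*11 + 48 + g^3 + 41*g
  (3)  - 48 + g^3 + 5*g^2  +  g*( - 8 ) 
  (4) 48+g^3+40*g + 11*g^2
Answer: 4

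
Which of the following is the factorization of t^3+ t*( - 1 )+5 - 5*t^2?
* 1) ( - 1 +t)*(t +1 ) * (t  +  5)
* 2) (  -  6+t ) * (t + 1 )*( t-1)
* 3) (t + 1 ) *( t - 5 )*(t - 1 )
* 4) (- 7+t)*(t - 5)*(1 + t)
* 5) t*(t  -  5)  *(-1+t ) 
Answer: 3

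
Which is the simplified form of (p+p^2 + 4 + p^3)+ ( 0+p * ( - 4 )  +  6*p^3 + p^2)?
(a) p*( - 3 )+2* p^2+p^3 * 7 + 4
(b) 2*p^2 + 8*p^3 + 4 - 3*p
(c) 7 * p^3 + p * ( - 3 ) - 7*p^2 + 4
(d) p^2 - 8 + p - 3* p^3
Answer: a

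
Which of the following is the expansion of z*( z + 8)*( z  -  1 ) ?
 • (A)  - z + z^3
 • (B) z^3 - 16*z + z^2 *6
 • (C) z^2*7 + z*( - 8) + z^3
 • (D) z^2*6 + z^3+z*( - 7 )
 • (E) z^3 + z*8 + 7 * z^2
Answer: C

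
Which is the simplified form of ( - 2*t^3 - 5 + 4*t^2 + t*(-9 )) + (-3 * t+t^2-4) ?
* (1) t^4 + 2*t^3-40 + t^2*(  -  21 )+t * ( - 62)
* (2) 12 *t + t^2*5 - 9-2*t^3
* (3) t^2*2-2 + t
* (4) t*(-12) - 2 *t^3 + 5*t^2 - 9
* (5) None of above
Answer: 4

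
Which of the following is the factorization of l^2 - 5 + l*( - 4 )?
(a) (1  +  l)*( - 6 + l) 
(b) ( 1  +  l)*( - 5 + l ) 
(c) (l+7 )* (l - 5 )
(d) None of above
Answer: b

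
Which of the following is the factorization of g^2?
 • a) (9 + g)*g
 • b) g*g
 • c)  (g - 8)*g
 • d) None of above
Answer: b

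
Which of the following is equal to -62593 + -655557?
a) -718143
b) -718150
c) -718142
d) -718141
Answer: b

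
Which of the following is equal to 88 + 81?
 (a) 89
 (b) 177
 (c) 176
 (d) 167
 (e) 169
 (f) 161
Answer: e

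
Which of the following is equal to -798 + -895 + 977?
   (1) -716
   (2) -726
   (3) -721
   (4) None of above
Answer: 1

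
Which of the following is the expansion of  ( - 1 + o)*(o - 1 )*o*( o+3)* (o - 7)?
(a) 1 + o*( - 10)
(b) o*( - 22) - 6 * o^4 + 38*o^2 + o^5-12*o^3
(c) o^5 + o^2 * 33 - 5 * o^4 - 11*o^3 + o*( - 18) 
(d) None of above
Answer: d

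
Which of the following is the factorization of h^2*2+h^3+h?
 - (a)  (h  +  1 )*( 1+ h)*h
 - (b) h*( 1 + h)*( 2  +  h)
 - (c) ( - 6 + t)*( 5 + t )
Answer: a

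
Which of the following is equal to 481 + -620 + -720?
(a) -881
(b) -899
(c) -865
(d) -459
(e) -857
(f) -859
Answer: f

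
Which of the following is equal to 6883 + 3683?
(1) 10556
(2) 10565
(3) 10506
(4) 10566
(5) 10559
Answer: 4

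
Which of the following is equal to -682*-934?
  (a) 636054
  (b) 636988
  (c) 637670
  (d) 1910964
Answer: b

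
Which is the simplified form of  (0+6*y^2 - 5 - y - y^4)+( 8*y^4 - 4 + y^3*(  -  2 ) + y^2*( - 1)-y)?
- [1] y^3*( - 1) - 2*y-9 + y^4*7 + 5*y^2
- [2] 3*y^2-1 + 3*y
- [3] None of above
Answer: 3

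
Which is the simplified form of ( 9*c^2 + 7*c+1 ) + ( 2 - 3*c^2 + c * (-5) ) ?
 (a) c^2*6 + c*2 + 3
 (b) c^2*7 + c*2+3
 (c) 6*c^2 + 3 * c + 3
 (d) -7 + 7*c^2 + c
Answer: a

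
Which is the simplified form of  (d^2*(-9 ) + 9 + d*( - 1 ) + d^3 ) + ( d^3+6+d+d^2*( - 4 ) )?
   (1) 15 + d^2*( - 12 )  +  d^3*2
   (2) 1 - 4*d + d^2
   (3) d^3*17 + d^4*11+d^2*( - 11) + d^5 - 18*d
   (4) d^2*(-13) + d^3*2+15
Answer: 4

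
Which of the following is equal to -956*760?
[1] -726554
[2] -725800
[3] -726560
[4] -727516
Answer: 3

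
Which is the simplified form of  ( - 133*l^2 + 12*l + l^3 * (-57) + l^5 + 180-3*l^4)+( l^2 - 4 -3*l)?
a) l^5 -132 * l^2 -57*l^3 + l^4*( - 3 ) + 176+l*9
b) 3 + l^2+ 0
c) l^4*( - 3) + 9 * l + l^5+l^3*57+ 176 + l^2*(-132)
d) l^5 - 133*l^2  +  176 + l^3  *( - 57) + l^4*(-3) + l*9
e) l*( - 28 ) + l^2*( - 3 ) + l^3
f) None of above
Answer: a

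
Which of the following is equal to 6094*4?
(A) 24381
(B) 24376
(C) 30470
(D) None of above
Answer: B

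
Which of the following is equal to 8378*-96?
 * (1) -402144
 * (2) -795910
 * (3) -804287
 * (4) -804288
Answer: 4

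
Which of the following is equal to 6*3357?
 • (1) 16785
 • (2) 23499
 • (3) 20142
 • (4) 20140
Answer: 3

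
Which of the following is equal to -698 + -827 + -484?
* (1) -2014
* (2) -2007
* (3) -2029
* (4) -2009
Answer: 4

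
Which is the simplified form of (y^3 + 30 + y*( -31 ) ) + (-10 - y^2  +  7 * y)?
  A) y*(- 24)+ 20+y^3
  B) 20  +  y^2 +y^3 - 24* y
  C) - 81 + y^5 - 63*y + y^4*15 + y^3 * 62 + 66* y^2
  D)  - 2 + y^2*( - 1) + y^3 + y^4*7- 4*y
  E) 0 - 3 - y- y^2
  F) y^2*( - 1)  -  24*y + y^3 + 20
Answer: F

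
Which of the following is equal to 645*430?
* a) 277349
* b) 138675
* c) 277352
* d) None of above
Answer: d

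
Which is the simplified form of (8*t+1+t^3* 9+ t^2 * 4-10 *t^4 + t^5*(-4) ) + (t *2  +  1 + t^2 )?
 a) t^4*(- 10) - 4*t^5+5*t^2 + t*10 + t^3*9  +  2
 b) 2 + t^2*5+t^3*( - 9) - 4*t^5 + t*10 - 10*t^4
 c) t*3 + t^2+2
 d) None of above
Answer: a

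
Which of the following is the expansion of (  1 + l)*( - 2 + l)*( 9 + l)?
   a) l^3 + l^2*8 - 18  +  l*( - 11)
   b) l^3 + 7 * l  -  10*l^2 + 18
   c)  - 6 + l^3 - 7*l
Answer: a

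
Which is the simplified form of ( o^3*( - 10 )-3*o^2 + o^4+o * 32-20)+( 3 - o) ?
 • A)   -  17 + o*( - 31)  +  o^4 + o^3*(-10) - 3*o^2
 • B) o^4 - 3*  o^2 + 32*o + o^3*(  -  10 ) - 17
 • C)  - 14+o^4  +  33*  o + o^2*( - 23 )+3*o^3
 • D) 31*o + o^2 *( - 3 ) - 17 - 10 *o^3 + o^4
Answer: D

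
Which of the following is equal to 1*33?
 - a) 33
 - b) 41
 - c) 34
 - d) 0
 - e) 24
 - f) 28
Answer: a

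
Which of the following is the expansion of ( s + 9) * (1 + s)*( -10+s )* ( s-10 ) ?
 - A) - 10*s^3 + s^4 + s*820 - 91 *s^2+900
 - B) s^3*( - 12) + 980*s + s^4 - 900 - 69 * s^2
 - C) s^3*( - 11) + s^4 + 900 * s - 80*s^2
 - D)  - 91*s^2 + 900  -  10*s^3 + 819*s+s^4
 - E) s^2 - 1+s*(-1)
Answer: A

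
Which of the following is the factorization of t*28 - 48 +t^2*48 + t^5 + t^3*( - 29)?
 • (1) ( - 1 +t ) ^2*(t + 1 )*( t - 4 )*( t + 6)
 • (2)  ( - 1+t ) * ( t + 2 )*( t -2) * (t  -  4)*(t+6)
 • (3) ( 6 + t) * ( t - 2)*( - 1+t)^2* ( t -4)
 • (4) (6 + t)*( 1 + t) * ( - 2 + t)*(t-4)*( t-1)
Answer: 4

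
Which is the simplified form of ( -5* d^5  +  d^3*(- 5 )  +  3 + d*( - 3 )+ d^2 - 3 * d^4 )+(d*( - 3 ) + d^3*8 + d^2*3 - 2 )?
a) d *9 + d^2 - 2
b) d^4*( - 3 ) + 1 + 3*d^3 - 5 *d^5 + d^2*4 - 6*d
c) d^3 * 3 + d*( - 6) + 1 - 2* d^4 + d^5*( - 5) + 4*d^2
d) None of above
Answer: b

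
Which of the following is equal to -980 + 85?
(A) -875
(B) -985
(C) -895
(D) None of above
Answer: C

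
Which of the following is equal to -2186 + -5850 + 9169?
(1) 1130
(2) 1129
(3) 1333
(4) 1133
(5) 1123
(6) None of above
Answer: 4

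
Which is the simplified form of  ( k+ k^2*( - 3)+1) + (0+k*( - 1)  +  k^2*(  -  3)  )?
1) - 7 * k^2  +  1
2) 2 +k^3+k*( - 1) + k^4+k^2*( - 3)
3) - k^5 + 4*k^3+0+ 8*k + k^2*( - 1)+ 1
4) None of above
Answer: 4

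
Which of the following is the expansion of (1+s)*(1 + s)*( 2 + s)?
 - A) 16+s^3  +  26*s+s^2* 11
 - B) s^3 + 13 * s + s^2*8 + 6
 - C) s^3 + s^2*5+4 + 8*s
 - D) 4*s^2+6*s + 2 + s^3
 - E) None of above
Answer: E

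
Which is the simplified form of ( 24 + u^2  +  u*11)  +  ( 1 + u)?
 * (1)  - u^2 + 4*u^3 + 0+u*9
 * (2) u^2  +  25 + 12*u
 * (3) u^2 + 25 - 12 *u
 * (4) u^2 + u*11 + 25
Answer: 2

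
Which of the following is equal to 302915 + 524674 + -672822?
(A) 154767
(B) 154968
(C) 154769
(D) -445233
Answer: A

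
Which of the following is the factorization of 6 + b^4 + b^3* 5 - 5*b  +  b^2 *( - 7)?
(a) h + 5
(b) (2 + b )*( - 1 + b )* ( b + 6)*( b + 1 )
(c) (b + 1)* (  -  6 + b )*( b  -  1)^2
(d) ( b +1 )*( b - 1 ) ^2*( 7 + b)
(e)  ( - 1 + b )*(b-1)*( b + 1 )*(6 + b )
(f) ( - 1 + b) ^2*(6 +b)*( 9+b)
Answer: e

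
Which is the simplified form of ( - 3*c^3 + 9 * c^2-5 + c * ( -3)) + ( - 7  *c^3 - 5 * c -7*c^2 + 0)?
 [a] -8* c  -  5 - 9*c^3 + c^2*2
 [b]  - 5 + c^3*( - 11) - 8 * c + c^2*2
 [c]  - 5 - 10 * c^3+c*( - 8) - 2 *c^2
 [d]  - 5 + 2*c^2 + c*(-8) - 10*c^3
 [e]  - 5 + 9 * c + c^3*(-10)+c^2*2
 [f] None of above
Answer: d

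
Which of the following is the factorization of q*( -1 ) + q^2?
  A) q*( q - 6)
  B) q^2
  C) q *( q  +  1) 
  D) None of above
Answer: D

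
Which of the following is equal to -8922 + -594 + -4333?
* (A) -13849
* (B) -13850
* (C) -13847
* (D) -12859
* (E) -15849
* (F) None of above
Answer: A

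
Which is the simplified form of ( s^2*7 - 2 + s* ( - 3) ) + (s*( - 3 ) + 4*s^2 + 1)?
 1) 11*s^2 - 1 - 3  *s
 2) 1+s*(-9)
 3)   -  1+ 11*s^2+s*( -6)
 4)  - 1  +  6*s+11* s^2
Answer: 3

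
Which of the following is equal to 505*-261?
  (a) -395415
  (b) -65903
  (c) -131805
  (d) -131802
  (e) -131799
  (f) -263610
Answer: c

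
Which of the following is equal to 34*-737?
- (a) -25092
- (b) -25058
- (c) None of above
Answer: b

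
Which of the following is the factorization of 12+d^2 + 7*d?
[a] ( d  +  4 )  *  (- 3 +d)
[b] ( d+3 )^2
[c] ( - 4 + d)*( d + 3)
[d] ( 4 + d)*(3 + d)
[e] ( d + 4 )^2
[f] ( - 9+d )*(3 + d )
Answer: d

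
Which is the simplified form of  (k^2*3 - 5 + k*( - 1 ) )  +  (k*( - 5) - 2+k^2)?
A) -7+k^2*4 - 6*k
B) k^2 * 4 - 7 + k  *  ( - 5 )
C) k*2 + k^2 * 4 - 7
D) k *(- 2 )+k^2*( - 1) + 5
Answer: A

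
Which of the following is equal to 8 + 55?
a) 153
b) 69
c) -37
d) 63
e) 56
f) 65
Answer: d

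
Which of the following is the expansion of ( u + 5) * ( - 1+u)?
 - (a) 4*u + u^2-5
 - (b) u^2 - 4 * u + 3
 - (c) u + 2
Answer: a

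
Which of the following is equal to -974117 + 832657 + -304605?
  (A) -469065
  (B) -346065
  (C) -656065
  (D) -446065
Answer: D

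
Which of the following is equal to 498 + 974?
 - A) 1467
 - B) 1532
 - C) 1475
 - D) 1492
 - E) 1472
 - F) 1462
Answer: E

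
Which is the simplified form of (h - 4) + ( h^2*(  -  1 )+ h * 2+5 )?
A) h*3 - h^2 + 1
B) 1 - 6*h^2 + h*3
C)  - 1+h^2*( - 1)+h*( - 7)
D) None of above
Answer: A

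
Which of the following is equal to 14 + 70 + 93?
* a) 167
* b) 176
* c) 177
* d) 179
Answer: c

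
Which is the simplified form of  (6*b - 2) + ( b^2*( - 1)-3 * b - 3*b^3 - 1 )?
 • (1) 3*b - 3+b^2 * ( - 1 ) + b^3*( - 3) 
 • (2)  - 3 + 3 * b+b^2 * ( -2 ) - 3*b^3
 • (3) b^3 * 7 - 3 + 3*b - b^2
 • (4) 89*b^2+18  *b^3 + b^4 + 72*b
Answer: 1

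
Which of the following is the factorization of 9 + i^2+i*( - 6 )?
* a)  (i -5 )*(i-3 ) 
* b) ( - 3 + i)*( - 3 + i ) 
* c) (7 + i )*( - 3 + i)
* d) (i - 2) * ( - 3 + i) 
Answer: b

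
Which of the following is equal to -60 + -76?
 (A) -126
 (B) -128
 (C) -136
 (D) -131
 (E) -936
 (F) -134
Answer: C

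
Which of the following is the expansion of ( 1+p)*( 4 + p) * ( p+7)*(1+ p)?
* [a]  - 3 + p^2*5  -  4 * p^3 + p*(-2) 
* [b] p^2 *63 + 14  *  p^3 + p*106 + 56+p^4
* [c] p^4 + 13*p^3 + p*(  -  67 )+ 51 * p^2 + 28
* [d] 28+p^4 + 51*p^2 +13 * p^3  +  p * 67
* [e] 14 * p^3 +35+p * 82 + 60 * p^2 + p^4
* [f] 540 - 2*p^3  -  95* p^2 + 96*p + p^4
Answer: d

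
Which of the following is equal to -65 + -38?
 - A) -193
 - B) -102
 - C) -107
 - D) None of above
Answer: D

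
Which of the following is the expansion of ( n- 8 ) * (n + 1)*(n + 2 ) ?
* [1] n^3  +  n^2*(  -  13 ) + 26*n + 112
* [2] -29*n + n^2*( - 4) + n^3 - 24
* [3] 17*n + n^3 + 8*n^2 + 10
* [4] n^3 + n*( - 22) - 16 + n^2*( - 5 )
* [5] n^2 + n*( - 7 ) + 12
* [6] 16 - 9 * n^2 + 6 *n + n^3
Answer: 4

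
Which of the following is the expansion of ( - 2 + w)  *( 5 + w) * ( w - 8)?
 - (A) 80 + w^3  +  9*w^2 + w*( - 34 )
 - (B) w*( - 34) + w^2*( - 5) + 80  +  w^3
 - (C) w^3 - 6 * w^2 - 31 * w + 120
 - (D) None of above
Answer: B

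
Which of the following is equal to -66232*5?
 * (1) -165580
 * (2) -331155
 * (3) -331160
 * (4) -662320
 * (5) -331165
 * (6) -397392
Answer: 3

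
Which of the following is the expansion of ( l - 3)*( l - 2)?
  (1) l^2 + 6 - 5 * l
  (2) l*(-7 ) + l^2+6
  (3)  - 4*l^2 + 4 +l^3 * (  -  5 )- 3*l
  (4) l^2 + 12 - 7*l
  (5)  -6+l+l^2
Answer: 1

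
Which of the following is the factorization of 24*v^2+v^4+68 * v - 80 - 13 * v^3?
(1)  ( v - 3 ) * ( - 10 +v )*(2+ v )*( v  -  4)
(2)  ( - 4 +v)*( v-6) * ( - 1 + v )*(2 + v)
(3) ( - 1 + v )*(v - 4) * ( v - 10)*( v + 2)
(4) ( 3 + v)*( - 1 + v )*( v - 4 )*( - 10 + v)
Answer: 3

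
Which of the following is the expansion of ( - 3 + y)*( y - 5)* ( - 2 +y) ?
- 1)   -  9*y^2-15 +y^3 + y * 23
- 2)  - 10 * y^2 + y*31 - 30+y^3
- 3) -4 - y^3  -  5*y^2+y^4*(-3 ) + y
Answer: 2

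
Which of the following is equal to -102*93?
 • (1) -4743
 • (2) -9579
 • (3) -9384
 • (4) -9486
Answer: 4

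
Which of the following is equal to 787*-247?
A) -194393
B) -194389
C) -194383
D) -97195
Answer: B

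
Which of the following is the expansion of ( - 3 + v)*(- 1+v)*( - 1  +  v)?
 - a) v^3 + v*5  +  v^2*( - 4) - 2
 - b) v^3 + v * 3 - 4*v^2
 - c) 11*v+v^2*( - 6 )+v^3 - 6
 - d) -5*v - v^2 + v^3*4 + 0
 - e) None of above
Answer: e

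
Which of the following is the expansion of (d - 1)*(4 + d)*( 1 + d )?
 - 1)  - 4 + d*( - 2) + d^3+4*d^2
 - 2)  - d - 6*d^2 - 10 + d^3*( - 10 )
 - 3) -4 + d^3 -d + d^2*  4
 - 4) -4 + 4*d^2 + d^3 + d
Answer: 3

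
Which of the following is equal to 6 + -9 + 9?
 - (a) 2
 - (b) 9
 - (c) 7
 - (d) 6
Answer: d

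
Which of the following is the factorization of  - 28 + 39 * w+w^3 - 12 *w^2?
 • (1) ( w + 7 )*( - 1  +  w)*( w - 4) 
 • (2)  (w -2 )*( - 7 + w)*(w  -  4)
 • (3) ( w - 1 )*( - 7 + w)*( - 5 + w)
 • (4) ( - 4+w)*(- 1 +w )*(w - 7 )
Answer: 4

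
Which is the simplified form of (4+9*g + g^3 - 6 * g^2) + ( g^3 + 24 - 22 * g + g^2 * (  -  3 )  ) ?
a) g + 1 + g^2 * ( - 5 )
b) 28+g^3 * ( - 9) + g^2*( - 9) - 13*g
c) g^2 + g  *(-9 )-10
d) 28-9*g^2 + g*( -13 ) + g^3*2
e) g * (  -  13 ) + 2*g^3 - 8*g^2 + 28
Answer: d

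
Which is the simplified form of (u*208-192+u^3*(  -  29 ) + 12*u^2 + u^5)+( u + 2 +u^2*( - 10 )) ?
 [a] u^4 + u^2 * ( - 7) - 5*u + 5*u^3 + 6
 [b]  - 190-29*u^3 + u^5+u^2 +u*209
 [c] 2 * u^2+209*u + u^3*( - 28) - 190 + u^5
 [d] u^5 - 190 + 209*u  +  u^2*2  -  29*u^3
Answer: d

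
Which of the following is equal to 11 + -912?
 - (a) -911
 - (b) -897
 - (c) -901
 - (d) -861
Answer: c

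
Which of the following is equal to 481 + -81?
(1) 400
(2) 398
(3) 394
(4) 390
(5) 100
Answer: 1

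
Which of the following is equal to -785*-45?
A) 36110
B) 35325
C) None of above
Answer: B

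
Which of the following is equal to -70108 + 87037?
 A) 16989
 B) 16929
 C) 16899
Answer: B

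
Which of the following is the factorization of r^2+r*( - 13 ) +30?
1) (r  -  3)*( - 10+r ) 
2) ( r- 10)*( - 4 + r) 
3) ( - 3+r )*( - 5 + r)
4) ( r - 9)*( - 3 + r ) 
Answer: 1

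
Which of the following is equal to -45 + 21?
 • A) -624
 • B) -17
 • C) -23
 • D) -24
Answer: D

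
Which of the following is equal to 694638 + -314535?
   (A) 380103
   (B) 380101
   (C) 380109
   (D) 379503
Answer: A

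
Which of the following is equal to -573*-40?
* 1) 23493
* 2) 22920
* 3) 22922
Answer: 2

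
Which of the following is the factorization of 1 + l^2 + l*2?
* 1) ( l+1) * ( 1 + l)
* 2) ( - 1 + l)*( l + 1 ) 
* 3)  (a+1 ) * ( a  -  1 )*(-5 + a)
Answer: 1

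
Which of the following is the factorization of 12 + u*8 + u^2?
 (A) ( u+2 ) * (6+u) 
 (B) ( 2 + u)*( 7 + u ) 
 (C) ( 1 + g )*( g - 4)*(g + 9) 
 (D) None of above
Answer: A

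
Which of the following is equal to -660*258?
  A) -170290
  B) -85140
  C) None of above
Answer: C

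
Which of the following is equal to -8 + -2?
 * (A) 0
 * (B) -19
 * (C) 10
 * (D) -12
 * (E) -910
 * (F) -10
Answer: F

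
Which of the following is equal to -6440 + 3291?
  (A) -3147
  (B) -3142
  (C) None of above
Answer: C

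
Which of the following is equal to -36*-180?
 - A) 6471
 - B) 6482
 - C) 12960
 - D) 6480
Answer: D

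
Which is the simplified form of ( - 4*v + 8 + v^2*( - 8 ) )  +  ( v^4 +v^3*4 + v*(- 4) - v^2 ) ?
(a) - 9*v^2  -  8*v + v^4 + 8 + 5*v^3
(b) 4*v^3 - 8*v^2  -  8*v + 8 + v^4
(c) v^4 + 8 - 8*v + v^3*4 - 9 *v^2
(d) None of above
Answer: c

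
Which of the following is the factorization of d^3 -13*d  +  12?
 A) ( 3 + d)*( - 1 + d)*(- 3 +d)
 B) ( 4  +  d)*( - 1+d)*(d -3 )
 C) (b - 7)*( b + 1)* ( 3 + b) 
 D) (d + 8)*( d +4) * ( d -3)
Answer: B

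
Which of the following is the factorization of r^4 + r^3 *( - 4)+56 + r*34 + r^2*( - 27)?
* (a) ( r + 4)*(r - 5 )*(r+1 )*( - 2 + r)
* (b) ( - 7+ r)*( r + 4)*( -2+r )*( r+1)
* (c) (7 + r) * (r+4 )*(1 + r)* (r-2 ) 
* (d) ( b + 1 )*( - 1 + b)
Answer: b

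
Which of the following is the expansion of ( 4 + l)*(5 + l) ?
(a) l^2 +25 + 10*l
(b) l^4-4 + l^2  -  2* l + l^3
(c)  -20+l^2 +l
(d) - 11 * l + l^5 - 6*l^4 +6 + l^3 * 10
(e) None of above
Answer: e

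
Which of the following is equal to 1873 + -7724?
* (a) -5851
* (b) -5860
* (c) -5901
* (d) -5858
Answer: a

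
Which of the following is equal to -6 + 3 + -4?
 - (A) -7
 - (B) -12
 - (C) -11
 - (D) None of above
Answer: A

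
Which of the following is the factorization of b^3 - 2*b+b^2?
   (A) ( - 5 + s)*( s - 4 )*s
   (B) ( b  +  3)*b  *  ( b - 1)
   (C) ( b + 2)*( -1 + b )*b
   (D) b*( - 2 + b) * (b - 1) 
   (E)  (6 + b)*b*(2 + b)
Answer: C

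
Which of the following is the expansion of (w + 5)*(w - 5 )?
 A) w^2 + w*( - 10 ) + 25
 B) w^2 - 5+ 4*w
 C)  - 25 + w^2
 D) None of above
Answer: C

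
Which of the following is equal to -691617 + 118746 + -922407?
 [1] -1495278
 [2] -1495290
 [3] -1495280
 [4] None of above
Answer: 1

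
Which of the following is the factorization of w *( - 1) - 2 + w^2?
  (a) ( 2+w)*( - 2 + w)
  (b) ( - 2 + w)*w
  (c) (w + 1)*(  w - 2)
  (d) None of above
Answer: c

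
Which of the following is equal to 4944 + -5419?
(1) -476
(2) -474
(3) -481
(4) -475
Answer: 4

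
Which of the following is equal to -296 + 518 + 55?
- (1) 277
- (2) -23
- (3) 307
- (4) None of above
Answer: 1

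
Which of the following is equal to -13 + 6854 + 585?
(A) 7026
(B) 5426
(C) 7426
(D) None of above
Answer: C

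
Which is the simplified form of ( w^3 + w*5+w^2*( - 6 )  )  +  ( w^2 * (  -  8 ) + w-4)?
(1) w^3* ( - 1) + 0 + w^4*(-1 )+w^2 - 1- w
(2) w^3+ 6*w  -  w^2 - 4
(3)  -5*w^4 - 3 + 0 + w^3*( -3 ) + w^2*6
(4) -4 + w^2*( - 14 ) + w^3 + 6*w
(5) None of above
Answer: 4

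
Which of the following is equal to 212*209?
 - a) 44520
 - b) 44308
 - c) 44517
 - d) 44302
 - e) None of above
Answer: b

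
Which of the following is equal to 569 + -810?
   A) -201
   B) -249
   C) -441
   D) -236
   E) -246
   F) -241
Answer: F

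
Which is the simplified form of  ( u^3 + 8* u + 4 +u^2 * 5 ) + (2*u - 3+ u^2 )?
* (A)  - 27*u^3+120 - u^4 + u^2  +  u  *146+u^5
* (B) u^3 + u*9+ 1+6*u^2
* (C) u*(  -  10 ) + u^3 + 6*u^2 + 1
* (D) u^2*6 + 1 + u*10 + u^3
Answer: D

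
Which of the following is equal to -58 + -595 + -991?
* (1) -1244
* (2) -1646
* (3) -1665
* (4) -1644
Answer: 4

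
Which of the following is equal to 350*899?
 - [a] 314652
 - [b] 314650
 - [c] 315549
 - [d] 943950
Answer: b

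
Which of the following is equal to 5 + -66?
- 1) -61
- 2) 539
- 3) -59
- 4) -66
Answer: 1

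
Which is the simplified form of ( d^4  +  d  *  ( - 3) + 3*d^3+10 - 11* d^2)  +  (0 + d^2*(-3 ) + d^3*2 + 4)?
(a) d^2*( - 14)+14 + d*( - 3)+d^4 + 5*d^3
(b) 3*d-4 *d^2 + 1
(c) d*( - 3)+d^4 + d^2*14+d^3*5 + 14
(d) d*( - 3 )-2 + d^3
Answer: a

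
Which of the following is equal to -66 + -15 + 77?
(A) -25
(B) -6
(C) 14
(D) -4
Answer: D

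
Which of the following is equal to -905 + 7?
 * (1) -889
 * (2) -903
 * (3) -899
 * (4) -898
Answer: 4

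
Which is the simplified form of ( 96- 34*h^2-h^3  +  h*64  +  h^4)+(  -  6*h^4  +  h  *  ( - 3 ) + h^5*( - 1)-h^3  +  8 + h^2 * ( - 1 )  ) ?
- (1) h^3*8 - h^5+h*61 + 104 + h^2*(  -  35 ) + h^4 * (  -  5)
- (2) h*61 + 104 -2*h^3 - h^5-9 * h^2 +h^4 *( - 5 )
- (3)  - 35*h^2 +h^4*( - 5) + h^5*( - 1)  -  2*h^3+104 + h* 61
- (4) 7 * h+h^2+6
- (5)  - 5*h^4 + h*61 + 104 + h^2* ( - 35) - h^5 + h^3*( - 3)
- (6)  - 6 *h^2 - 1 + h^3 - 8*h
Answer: 3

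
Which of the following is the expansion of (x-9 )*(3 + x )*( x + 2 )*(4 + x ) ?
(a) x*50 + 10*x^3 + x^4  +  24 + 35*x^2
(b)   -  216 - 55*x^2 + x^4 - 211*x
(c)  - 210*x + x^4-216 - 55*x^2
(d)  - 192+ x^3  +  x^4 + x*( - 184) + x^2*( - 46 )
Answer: c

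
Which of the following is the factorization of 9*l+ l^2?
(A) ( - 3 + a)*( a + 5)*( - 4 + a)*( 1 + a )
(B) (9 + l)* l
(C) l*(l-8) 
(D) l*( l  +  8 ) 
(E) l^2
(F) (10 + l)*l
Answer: B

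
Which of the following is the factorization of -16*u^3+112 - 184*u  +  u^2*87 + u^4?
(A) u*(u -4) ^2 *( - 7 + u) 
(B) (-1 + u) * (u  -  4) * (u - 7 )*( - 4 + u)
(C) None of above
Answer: B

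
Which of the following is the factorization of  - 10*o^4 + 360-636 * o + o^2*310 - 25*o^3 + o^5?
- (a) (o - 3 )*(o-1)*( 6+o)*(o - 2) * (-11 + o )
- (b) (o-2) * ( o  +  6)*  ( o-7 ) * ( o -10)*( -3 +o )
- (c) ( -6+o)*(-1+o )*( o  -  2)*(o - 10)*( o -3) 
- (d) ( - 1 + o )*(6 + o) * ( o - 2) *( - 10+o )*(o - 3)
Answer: d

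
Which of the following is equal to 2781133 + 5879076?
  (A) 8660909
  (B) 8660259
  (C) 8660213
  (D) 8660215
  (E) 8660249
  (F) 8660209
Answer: F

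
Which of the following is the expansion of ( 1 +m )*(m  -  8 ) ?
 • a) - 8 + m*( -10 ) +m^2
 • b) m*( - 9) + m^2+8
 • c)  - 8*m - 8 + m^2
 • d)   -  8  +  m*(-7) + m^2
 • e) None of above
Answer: d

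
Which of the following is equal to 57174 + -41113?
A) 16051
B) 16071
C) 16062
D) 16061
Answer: D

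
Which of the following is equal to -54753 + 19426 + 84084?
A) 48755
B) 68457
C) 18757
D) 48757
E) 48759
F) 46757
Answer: D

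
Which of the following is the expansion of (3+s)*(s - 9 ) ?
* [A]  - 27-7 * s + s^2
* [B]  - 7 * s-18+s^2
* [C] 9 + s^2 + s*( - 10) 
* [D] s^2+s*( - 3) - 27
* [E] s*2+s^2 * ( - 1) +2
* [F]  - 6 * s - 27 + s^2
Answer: F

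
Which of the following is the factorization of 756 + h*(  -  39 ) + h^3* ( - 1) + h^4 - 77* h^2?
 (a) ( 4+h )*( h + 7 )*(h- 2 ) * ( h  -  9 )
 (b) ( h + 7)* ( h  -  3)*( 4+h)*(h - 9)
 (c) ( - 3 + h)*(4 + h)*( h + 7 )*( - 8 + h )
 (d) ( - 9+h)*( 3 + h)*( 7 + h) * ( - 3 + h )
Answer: b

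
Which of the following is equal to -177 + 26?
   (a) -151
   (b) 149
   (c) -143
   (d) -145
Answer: a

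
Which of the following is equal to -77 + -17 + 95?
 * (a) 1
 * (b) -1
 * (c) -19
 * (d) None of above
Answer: a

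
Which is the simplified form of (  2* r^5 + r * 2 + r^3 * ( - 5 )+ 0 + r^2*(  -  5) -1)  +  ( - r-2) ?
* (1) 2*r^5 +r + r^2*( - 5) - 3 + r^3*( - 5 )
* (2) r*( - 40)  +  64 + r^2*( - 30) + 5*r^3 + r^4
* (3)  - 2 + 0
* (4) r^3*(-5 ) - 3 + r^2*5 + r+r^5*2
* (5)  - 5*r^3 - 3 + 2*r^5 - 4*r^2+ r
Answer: 1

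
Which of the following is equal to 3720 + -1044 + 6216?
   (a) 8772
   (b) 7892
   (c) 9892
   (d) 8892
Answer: d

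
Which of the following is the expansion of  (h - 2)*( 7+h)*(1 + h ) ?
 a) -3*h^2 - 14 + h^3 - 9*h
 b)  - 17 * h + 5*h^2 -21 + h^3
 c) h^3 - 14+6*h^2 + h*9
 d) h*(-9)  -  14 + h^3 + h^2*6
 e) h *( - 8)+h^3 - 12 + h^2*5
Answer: d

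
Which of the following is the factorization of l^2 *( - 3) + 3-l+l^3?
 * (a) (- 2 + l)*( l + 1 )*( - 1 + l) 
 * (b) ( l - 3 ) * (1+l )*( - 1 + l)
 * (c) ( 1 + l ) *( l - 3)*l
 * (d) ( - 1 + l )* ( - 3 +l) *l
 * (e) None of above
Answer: b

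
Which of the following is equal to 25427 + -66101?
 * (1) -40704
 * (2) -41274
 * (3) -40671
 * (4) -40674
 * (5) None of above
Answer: 4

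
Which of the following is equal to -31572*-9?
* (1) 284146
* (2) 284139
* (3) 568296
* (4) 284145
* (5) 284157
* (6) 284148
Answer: 6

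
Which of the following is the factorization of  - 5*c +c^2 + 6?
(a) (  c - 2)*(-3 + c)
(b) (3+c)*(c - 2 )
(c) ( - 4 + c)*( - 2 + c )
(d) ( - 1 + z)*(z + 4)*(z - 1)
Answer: a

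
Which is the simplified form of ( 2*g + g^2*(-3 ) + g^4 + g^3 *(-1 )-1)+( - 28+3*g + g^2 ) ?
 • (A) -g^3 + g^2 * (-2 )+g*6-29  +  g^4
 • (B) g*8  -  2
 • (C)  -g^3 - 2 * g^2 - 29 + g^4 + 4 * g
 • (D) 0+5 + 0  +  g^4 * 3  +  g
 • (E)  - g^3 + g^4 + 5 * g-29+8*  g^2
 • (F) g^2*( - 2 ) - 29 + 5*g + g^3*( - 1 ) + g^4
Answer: F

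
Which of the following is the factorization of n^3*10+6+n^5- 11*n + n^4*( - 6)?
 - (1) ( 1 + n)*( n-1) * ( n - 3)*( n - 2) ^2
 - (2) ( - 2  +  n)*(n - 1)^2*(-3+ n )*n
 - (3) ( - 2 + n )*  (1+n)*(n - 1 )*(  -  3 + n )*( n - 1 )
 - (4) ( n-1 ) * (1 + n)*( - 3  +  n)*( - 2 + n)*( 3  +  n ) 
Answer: 3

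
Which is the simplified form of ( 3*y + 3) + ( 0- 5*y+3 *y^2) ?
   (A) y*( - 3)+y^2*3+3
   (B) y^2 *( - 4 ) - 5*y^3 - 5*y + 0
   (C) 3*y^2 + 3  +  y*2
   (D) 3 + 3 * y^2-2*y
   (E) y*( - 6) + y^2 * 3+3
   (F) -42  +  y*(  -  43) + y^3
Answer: D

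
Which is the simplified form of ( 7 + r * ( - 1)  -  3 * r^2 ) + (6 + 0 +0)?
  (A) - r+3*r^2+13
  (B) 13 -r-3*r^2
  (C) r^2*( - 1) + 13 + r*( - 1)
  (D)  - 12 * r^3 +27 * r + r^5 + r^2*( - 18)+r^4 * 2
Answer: B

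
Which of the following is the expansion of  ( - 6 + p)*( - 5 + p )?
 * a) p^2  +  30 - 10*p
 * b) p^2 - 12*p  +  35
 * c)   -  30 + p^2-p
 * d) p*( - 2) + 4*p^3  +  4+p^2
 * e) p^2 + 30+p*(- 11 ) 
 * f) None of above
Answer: e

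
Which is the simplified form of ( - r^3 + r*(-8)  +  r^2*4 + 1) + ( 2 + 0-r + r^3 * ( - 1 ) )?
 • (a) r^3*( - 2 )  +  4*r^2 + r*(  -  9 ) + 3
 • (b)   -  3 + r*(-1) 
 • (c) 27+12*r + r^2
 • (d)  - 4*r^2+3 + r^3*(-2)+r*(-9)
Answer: a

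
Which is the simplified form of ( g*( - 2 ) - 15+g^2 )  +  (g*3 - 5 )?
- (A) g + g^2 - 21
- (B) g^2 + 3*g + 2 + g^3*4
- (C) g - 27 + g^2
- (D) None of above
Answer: D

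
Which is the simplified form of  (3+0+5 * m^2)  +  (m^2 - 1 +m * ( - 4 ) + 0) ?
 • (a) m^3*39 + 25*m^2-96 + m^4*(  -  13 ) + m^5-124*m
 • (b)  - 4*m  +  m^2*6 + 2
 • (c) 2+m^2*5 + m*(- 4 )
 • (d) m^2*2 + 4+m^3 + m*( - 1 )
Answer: b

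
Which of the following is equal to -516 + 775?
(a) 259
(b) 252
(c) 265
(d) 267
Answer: a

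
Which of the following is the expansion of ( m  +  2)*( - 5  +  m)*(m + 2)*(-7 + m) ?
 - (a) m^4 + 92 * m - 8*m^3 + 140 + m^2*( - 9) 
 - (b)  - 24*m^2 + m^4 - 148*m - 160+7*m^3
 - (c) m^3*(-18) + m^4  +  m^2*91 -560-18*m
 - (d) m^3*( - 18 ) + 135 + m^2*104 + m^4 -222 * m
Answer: a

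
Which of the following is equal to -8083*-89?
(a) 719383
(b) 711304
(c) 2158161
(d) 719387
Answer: d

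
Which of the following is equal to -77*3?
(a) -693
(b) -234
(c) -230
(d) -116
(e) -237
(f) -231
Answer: f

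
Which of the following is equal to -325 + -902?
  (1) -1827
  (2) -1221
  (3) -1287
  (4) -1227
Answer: 4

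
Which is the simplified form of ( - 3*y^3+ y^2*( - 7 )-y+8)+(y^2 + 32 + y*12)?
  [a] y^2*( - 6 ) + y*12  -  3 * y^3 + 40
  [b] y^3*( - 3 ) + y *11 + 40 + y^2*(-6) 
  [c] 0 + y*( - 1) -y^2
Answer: b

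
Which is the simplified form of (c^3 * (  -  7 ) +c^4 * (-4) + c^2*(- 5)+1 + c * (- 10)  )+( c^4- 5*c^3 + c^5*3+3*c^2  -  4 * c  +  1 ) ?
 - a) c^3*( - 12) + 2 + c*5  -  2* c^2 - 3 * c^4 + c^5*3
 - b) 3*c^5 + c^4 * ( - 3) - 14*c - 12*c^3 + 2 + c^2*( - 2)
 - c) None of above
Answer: b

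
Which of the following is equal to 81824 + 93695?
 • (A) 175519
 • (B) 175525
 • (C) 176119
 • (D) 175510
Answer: A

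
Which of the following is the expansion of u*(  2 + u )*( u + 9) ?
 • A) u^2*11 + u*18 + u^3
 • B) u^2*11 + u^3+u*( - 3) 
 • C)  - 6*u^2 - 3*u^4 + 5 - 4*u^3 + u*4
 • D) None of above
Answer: A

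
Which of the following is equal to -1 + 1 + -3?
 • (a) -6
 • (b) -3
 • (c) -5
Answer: b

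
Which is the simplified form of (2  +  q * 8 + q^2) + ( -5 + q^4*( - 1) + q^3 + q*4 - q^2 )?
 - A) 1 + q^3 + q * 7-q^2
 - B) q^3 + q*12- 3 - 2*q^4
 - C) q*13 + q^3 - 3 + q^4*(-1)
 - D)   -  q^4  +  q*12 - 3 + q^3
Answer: D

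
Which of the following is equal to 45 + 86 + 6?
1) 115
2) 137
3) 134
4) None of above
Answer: 2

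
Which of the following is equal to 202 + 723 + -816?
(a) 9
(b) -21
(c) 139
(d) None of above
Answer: d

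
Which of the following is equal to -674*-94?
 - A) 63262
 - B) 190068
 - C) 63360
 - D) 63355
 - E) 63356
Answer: E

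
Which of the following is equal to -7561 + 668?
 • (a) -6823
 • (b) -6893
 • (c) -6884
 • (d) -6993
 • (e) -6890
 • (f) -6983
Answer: b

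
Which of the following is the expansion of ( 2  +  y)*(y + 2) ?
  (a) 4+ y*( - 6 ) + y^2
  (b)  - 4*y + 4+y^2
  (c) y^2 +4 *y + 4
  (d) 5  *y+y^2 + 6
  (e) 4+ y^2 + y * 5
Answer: c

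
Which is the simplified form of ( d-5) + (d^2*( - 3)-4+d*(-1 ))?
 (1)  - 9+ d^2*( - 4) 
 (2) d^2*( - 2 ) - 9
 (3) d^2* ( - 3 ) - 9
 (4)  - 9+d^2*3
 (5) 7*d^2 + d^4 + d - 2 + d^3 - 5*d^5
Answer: 3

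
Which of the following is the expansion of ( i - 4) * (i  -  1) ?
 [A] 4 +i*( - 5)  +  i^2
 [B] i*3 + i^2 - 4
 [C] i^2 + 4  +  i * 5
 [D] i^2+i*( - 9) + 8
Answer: A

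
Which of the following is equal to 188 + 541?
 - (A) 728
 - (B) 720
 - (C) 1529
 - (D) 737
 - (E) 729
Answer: E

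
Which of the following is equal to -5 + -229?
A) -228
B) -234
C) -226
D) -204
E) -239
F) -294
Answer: B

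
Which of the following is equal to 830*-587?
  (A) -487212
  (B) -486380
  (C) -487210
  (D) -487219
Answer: C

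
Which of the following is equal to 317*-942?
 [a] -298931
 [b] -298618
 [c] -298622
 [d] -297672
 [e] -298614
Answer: e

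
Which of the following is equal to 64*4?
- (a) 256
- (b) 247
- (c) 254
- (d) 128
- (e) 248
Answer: a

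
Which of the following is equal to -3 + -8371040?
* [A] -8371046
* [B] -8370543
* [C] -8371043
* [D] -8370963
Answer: C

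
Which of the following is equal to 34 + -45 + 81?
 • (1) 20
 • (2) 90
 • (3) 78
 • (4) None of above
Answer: 4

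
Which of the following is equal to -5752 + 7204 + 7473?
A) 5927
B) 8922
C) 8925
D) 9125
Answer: C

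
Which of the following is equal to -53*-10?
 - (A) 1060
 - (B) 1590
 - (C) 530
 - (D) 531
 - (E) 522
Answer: C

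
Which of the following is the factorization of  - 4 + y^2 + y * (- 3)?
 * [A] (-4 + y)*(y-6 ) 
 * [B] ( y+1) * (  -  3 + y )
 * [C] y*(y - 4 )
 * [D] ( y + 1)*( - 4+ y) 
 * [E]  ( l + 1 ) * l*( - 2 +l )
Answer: D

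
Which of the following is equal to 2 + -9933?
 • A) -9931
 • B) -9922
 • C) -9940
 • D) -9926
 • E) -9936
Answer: A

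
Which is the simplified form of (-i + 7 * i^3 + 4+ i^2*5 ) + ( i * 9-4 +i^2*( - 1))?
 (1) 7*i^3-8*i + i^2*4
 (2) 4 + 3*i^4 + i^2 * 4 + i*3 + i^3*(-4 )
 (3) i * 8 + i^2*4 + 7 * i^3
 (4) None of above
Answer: 3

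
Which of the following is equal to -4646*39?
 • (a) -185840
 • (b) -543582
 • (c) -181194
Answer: c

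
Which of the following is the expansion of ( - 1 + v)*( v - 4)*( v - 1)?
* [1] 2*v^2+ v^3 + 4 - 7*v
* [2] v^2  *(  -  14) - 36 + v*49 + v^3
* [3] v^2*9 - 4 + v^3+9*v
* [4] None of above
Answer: 4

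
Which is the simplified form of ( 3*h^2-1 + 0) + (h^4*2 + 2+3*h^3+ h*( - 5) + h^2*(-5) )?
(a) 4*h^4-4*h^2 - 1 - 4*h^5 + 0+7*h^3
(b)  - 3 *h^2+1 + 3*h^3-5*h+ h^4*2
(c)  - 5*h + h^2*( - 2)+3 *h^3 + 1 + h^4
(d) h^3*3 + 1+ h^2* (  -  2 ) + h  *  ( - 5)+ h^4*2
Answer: d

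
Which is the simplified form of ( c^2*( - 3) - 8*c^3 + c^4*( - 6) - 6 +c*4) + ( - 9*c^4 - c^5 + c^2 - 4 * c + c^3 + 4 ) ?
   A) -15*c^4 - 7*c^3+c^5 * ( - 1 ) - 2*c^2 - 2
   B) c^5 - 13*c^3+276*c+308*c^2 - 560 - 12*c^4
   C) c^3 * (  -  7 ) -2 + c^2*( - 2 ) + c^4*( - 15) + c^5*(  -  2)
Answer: A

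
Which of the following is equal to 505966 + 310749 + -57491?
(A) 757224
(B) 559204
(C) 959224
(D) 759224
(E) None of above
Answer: D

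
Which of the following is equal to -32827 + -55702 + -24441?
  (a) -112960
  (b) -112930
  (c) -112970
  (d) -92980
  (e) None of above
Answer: c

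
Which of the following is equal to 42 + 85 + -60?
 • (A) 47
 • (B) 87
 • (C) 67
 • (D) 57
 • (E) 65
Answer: C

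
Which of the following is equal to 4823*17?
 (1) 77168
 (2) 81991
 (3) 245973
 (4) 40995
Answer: 2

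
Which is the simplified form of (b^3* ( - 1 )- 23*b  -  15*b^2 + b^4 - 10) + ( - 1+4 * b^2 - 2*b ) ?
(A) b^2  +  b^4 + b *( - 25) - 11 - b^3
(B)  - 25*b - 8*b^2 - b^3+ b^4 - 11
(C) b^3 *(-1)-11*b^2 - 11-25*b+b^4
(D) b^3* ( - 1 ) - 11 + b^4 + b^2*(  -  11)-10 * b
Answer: C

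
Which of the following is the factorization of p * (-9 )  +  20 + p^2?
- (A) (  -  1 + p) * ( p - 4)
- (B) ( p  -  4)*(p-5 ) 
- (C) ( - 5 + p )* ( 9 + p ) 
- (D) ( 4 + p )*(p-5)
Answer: B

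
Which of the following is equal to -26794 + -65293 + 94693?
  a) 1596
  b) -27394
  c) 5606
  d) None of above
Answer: d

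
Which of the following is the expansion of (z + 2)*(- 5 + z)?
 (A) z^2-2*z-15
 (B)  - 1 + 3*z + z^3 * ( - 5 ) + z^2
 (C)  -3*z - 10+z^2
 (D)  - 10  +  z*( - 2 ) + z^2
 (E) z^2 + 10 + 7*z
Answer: C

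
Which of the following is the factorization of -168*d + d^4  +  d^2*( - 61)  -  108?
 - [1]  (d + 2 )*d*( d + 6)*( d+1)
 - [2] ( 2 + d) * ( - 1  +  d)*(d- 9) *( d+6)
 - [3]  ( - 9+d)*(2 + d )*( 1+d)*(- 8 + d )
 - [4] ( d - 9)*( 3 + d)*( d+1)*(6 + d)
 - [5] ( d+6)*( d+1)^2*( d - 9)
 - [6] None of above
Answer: 6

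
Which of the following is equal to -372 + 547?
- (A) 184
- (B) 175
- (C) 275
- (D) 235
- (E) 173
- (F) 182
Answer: B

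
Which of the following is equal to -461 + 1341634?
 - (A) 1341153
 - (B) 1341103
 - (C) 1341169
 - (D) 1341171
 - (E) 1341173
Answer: E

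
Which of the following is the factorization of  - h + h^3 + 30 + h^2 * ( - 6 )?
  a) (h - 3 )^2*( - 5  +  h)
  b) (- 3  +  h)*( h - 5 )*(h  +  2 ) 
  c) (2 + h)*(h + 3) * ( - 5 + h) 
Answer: b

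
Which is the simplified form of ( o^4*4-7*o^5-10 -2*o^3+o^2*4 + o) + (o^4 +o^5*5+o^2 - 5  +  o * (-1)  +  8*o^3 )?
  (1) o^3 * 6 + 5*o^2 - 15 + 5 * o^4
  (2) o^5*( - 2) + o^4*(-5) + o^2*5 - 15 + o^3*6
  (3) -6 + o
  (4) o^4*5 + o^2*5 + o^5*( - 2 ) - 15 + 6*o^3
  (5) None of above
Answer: 4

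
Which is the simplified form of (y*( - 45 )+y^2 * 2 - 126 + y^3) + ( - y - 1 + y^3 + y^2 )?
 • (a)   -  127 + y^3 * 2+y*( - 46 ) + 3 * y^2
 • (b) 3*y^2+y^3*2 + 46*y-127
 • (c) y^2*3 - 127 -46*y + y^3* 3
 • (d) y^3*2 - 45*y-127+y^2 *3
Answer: a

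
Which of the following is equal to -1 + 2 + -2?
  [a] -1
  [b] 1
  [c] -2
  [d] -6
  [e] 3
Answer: a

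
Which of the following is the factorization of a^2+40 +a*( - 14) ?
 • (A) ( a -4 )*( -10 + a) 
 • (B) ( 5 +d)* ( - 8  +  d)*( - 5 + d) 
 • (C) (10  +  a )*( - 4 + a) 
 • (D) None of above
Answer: A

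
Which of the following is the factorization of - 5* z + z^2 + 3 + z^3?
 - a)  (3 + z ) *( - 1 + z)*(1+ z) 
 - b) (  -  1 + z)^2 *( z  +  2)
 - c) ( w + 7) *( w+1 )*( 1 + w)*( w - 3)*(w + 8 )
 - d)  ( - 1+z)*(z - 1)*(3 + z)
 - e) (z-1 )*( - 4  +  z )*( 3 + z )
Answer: d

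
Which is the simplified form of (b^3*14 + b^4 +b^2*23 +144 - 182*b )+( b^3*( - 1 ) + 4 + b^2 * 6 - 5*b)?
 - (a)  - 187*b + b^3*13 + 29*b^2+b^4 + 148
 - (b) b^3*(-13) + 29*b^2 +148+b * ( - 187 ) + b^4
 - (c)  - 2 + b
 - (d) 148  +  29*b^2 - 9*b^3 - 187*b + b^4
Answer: a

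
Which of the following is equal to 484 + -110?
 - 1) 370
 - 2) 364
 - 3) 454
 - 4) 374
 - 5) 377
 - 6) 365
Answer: 4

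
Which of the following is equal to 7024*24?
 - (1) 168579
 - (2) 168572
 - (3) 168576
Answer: 3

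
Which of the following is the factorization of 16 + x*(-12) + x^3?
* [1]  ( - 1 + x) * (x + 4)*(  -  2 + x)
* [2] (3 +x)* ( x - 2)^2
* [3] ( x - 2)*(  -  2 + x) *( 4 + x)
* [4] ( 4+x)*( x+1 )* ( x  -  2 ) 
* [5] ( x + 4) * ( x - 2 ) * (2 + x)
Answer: 3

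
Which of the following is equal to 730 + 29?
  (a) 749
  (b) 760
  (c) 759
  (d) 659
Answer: c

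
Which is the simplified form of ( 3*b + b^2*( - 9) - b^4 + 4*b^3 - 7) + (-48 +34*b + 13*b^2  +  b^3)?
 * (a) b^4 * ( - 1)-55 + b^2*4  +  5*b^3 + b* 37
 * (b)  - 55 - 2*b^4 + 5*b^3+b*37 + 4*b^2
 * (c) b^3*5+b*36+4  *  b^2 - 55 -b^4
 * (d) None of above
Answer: a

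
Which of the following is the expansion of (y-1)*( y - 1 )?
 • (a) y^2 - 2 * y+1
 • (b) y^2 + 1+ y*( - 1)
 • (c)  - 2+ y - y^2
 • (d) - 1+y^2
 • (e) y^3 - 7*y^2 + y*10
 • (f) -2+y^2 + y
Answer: a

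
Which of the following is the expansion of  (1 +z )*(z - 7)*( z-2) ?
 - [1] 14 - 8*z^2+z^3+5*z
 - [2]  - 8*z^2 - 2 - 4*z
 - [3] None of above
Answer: 1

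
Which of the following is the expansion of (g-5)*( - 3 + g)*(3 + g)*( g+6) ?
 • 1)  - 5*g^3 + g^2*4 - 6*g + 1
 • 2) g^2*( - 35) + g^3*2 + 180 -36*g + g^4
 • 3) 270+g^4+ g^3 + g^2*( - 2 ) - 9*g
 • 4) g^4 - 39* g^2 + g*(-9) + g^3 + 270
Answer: 4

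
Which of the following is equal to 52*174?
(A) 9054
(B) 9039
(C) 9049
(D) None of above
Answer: D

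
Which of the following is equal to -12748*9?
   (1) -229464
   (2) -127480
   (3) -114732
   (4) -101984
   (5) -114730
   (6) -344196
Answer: 3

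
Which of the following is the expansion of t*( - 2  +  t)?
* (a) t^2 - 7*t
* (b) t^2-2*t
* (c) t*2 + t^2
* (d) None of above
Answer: b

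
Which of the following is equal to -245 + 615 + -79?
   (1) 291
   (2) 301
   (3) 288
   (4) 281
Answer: 1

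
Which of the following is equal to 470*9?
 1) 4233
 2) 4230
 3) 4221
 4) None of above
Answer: 2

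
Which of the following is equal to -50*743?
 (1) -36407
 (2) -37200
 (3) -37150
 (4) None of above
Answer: 3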